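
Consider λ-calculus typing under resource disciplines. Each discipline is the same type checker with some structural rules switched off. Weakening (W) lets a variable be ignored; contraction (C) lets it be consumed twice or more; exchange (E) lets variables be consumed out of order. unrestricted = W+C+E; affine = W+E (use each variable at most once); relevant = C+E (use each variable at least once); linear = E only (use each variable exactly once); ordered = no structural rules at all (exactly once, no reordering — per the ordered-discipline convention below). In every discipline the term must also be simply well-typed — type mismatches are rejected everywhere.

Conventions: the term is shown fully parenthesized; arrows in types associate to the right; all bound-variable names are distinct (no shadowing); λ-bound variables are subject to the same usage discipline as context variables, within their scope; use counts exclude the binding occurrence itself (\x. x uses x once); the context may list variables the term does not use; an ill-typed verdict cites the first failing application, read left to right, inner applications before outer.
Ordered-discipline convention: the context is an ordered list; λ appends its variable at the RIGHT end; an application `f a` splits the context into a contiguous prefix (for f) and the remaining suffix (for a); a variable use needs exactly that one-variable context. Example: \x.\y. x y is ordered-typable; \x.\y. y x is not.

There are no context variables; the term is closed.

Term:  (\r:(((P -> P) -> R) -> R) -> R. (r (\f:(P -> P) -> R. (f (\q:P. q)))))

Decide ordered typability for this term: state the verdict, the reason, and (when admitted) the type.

yes — one use each (r, f, q); ordered split holds; term : ((((P -> P) -> R) -> R) -> R) -> R
counts: r (bound) ×1; f (bound) ×1; q (bound) ×1
use order (left to right): r, f, q
typing: the term checks, with type ((((P -> P) -> R) -> R) -> R) -> R
all disciplines: ordered ✓ · linear ✓ · affine ✓ · relevant ✓ · unrestricted ✓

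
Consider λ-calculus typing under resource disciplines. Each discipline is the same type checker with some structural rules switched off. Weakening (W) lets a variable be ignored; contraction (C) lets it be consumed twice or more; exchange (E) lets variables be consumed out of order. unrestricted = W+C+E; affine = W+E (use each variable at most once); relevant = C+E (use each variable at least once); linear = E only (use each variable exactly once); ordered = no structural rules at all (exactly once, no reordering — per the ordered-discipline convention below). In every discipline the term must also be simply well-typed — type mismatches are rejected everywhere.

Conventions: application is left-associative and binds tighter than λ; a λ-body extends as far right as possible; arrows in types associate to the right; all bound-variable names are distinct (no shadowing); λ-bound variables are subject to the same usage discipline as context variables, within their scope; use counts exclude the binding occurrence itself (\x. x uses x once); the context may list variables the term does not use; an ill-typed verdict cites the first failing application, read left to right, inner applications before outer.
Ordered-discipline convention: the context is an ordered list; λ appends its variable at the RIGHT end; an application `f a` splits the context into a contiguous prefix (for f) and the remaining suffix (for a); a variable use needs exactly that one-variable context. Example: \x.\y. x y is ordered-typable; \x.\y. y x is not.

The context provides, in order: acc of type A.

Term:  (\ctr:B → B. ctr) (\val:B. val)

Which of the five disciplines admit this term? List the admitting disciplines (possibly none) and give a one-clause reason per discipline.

admitted by: affine, unrestricted
variable uses: acc: 0, ctr (λ-bound): 1, val (λ-bound): 1
left-to-right use order: ctr, val
typing: the term checks, with type B → B
ordered: ✗, unused: acc — weakening required
linear: ✗, unused: acc — weakening required
affine: ✓, no duplicate uses among acc, ctr, val
relevant: ✗, unused: acc — weakening required
unrestricted: ✓, type-checks (B → B) and nothing is barred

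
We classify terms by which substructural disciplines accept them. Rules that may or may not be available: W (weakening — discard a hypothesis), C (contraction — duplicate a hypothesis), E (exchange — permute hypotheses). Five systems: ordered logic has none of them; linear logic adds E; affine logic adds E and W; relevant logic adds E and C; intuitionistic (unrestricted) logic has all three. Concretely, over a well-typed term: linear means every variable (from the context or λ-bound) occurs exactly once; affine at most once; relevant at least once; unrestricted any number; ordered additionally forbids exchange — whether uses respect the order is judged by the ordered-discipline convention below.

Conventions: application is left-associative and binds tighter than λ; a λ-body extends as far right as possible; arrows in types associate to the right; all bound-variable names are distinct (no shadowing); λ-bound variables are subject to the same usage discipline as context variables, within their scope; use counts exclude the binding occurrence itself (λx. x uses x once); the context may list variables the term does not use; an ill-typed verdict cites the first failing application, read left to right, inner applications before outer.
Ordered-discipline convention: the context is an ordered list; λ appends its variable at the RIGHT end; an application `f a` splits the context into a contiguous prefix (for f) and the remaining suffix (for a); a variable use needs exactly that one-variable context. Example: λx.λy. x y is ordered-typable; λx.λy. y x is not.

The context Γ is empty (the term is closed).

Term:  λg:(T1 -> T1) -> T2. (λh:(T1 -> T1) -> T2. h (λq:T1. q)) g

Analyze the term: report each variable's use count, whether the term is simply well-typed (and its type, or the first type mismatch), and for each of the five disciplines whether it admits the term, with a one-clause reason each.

usage: g (bound) ×1; h (bound) ×1; q (bound) ×1
use order (left to right): h, q, g
typing: well-typed at ((T1 -> T1) -> T2) -> T2
ordered: ✓ — one use each (g, h, q); ordered split holds
linear: ✓ — g, h, q: one use apiece
affine: ✓ — no duplicate uses among g, h, q
relevant: ✓ — at least one use each (g, h, q)
unrestricted: ✓ — well-typed at ((T1 -> T1) -> T2) -> T2; no restrictions here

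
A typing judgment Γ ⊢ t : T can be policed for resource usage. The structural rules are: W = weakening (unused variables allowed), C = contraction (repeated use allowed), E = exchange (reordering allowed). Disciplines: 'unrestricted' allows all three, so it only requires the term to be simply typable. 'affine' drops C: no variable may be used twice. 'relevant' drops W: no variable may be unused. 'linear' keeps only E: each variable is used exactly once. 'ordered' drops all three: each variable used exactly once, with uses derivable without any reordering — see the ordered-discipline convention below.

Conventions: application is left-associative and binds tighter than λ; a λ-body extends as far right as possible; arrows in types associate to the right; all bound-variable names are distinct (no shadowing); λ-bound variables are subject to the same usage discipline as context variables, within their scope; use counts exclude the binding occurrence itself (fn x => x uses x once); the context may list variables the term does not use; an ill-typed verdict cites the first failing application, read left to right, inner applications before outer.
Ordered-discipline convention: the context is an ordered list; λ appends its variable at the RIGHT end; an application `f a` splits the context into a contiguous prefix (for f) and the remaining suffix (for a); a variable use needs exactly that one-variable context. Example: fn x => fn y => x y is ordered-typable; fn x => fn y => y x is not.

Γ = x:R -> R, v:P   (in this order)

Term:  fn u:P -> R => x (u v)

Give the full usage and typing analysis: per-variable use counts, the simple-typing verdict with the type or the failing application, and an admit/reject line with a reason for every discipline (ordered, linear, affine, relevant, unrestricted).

counts: x ×1, v ×1, u [bound] ×1
left-to-right use order: x, u, v
typing: ✓ — (P -> R) -> R
ordered: ✗, no contiguous prefix/suffix split fits x, u, v
linear: ✓, exactly-once usage across x, v, u
affine: ✓, none of x, v, u used more than once
relevant: ✓, every one of x, v, u appears
unrestricted: ✓, typability at (P -> R) -> R is all that's needed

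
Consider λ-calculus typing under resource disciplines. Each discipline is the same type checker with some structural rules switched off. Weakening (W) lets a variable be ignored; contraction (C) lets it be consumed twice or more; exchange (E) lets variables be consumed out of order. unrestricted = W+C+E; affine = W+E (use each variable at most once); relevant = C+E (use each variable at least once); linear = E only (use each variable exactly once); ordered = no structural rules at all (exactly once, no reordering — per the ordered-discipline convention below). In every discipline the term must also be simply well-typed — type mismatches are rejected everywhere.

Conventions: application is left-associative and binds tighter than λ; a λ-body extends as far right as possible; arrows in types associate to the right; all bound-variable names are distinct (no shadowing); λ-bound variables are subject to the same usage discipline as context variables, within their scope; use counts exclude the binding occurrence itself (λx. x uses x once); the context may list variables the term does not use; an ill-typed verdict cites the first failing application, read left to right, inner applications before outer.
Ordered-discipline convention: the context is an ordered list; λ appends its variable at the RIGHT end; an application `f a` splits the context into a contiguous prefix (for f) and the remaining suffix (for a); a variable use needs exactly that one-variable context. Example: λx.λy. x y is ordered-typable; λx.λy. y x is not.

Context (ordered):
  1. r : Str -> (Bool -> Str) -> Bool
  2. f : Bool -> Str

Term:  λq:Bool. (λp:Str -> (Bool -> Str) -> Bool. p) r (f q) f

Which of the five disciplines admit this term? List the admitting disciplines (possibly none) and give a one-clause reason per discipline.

admitting disciplines: relevant, unrestricted
variable uses: r: 1, f: 2, q (bound): 1, p (bound): 1
left-to-right use order: p, r, f, q, f
typing: well-typed — term : Bool -> Bool
ordered ✗ (needs contraction — f ×2)
linear ✗ (needs contraction — f ×2)
affine ✗ (needs contraction — f ×2)
relevant ✓ (none of r, f, q, p goes unused)
unrestricted ✓ (well-typed at Bool -> Bool; no restrictions here)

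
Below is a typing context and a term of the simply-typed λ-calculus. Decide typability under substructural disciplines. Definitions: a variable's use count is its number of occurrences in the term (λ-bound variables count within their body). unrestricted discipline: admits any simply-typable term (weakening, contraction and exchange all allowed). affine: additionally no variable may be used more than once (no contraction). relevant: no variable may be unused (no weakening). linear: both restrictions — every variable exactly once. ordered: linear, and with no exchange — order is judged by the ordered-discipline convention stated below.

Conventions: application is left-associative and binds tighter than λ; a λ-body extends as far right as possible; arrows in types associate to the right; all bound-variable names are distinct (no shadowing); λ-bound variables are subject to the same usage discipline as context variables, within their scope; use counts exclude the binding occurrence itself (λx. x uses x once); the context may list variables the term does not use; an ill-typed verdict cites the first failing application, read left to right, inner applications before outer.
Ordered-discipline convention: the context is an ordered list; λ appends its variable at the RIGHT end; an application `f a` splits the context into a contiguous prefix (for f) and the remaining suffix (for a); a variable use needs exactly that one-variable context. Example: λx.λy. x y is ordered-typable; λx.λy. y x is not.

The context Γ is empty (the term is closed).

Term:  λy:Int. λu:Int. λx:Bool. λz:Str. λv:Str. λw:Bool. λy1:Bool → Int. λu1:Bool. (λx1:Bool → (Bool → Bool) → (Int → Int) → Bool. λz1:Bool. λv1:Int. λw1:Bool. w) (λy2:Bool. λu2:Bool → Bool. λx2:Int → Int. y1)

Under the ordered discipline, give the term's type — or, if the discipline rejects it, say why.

not well-typed under ordered — fails simple typing
counts: y [bound]: 0×, u [bound]: 0×, x [bound]: 0×, z [bound]: 0×, v [bound]: 0×, w [bound]: 1×, y1 [bound]: 1×, u1 [bound]: 0×, x1 [bound]: 0×, z1 [bound]: 0×, v1 [bound]: 0×, w1 [bound]: 0×, y2 [bound]: 0×, u2 [bound]: 0×, x2 [bound]: 0×
uses in reading order: w, y1
typing: ill-typed: a function awaiting Bool → (Bool → Bool) → (Int → Int) → Bool gets Bool → (Bool → Bool) → (Int → Int) → Bool → Int
summary: ordered ✗, linear ✗, affine ✗, relevant ✗, unrestricted ✗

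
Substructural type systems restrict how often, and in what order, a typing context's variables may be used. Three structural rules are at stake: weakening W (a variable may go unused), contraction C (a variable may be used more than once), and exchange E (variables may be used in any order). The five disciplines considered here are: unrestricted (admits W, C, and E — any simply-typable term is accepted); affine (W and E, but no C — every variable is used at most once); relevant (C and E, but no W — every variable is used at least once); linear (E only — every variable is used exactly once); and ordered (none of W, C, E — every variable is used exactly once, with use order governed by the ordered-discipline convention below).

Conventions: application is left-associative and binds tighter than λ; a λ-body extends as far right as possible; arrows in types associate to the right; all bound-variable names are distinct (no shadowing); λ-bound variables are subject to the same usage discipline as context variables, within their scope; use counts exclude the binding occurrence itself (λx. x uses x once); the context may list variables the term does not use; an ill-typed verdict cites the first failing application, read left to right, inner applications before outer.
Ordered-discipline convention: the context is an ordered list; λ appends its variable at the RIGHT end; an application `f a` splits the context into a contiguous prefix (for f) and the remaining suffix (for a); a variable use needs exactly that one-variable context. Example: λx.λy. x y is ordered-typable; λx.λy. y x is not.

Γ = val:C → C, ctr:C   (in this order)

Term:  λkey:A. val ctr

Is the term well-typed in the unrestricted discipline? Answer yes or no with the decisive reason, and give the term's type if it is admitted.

yes — well-typed at A → C; no restrictions here; term : A → C
use counts: val: 1×; ctr: 1×; key (bound): 0×
order of uses: val, ctr
typing: well-typed at A → C
all disciplines: ordered ✗, linear ✗, affine ✓, relevant ✗, unrestricted ✓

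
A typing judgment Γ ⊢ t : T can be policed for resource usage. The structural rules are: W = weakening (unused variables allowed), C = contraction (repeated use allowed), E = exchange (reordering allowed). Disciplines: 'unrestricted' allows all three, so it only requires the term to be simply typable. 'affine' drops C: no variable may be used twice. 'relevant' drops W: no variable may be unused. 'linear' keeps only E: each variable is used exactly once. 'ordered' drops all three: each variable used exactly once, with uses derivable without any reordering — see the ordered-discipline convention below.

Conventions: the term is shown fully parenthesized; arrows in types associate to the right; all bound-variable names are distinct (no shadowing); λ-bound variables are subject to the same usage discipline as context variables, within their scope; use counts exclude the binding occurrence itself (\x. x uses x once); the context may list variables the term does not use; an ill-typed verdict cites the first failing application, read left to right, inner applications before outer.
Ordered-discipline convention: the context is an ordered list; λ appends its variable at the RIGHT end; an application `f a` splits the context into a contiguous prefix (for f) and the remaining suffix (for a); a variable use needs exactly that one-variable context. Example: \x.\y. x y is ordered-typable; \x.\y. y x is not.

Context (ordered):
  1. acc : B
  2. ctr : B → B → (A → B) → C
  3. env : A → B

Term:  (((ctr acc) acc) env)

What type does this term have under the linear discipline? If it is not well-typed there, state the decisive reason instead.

not well-typed under linear — needs contraction — acc ×2
counts: acc ×2, ctr ×1, env ×1
order of uses: ctr, acc, acc, env
typing: well-typed at C
per-discipline verdicts: ordered ✗, linear ✗, affine ✗, relevant ✓, unrestricted ✓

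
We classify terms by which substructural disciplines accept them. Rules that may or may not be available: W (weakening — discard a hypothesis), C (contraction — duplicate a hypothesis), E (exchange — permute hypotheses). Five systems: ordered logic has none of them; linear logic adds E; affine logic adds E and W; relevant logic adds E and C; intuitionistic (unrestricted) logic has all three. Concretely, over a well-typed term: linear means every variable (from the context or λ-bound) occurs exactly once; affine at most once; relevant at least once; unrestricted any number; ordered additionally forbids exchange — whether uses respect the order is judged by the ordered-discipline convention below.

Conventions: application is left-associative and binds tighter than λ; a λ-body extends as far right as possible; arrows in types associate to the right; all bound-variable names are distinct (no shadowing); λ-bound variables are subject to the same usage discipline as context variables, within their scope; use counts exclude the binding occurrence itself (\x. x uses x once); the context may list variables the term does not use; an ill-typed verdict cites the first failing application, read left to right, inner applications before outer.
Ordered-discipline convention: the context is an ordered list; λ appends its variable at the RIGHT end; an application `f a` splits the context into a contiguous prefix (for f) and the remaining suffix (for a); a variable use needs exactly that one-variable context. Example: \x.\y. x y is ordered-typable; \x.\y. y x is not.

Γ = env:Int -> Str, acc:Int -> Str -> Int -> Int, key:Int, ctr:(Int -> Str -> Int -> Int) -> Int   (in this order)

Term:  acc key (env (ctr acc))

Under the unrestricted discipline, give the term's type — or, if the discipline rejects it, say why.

term : Int -> Int
variable uses: env: 1×, acc: 2×, key: 1×, ctr: 1×
left-to-right use order: acc, key, env, ctr, acc
typing: ✓ — Int -> Int
per-discipline verdicts: ordered ✗; linear ✗; affine ✗; relevant ✓; unrestricted ✓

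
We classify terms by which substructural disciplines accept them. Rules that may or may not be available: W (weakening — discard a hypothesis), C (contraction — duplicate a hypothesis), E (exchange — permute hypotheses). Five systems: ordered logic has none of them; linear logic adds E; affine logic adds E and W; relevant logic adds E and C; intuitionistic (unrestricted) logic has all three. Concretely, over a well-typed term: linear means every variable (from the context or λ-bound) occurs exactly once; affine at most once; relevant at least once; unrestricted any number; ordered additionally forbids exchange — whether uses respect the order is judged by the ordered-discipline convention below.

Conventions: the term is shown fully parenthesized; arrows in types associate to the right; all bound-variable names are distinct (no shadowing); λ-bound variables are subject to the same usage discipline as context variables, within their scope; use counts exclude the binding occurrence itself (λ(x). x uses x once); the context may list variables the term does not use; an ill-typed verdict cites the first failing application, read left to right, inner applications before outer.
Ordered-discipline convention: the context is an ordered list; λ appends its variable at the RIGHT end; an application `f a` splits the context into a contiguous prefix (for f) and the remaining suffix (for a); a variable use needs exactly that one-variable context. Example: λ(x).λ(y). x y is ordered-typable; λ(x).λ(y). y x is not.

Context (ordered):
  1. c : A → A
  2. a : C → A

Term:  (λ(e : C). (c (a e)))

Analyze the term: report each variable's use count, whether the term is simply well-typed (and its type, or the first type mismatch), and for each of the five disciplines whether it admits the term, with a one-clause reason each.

variable uses: c=1; a=1; e (λ-bound)=1
use order (left to right): c, a, e
typing: the term checks, with type C → A
ordered: ✓, one use each (c, a, e); ordered split holds
linear: ✓, exactly-once usage across c, a, e
affine: ✓, c, a, e: no repeats, contraction unneeded
relevant: ✓, none of c, a, e goes unused
unrestricted: ✓, well-typed at C → A; no restrictions here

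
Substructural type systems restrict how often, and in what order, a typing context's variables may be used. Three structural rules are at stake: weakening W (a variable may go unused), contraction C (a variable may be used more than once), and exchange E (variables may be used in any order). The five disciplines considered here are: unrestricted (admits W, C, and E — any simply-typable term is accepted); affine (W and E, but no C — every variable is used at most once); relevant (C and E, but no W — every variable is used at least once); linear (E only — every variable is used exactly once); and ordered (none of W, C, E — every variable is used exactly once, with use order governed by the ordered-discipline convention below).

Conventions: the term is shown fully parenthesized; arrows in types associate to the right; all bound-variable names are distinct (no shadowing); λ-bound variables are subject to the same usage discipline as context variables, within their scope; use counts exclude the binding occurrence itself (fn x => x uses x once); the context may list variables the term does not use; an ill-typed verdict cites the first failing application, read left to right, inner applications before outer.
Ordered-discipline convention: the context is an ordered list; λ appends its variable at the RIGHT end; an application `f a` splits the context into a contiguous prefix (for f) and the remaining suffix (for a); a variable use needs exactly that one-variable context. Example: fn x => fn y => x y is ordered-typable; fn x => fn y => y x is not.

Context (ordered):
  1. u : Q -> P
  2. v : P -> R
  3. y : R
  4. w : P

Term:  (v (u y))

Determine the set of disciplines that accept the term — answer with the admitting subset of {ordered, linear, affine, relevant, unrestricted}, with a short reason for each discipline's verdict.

accepted by: none
usage: u ×1, v ×1, y ×1, w ×0
order of uses: v, u, y
typing: ill-typed: an argument R mismatches the expected Q
ordered ✗ (the type mismatch rejects it)
linear ✗ (not simply typable)
affine ✗ (fails simple typing)
relevant ✗ (a type mismatch blocks all five)
unrestricted ✗ (the type mismatch rejects it)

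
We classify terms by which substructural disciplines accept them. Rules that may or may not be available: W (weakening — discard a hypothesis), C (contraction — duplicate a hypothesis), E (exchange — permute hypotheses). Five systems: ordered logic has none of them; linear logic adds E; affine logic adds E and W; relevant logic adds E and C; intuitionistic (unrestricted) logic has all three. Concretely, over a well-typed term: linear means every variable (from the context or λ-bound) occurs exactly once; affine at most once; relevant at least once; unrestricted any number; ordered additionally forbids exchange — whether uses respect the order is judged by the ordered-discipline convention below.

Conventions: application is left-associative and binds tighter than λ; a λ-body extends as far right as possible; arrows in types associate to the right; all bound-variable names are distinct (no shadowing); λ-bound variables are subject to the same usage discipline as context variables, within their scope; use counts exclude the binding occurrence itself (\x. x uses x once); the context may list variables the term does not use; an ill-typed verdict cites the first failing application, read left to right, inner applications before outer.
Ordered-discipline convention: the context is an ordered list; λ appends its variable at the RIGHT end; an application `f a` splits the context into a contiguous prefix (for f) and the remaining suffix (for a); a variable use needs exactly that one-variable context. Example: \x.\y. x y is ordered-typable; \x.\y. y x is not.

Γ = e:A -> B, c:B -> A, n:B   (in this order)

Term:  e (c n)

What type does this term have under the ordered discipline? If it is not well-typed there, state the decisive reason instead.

term : B
use counts: e: 1, c: 1, n: 1
use order (left to right): e, c, n
typing: well-typed — term : B
across the five disciplines: ordered ✓ | linear ✓ | affine ✓ | relevant ✓ | unrestricted ✓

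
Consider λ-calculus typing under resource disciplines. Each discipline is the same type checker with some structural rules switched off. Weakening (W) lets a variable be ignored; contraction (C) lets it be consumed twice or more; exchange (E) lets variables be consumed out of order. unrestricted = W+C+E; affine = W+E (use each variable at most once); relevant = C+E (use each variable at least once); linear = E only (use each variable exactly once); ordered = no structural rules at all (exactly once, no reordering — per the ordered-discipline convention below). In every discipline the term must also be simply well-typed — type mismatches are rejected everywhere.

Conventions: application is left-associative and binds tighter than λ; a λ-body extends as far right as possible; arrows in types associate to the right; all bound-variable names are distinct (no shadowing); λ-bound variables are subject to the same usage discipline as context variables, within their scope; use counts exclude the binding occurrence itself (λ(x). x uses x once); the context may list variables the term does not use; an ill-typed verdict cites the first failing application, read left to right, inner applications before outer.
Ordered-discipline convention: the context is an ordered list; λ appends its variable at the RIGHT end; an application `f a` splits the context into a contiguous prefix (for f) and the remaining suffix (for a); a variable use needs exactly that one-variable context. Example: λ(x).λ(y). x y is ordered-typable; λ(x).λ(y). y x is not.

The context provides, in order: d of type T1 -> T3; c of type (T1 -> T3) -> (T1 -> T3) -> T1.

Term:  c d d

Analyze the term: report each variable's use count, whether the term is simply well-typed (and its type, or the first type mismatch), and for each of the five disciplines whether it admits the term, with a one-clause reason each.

counts: d=2, c=1
left-to-right use order: c, d, d
typing: well-typed at T1
ordered: ✗, repeated use of d ×2
linear: ✗, repeated use of d ×2
affine: ✗, repeated use of d ×2
relevant: ✓, none of d, c goes unused
unrestricted: ✓, typability at T1 is all that's needed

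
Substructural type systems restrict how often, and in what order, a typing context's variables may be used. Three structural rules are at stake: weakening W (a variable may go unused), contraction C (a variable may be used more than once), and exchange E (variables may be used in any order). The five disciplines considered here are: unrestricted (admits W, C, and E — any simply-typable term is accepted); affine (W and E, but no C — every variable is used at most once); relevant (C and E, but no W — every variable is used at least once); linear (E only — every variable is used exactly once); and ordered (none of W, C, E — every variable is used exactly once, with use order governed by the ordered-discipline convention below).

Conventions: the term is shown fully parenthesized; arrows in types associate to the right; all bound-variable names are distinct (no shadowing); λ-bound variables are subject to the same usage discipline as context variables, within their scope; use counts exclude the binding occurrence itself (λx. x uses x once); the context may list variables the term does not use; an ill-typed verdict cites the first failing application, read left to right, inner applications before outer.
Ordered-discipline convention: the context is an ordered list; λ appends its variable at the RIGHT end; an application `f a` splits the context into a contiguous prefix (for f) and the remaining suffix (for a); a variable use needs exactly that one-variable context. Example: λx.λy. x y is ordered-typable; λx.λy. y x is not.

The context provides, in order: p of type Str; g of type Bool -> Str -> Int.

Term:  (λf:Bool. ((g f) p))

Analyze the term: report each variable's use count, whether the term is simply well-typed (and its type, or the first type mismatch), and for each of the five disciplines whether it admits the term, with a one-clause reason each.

variable uses: p: 1×, g: 1×, f [bound]: 1×
order of uses: g, f, p
typing: the term checks, with type Bool -> Int
ordered: ✗, no contiguous prefix/suffix split fits g, f, p
linear: ✓, exactly-once usage across p, g, f
affine: ✓, at most one use each (p, g, f)
relevant: ✓, p, g, f: all used, weakening unneeded
unrestricted: ✓, well-typed at Bool -> Int; no restrictions here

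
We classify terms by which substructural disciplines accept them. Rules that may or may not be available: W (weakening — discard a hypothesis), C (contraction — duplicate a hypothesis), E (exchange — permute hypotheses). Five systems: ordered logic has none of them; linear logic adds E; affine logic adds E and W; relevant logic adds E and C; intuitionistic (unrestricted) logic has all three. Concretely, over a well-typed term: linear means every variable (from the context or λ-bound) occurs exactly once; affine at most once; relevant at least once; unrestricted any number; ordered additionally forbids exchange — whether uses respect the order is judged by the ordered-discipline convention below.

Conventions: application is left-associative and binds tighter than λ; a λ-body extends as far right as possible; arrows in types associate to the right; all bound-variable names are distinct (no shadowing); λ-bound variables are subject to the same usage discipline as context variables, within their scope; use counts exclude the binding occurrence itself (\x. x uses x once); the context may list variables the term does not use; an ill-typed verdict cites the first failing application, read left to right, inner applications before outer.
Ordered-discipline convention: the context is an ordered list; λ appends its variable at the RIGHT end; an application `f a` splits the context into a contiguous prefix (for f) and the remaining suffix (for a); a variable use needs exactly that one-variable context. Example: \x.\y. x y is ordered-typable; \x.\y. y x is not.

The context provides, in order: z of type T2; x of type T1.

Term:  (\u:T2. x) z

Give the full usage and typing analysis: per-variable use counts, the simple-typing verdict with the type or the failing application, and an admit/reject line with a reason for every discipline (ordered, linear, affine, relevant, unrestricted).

counts: z ×1, x ×1, u (λ-bound) ×0
order of uses: x, z
typing: ✓ — T1
ordered ✗ (unused: u — weakening required)
linear ✗ (unused: u — weakening required)
affine ✓ (z, x, u: no repeats, contraction unneeded)
relevant ✗ (unused: u — weakening required)
unrestricted ✓ (type-checks (T1) and nothing is barred)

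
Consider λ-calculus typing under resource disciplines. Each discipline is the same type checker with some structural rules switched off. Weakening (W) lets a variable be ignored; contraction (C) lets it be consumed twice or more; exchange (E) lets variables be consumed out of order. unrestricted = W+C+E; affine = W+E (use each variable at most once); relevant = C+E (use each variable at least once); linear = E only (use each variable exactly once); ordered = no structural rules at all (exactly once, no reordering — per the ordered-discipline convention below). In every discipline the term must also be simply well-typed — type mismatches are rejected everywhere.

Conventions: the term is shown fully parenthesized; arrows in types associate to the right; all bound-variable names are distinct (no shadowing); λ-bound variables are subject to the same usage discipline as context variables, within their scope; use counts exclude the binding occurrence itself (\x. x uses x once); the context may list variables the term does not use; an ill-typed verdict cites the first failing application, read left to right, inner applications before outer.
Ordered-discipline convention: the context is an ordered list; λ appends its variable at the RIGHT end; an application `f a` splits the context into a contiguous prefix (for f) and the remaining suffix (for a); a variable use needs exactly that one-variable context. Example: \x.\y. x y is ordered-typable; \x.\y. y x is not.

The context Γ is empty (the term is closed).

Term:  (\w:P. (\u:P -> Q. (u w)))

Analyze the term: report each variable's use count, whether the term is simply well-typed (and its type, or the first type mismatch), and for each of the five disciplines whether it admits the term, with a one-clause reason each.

usage: w (λ-bound)=1; u (λ-bound)=1
use order (left to right): u, w
typing: well-typed at P -> (P -> Q) -> Q
ordered ✗ (needs exchange: uses follow u, w)
linear ✓ (single use per variable (w, u))
affine ✓ (w, u: no repeats, contraction unneeded)
relevant ✓ (w, u: all used, weakening unneeded)
unrestricted ✓ (typability at P -> (P -> Q) -> Q is all that's needed)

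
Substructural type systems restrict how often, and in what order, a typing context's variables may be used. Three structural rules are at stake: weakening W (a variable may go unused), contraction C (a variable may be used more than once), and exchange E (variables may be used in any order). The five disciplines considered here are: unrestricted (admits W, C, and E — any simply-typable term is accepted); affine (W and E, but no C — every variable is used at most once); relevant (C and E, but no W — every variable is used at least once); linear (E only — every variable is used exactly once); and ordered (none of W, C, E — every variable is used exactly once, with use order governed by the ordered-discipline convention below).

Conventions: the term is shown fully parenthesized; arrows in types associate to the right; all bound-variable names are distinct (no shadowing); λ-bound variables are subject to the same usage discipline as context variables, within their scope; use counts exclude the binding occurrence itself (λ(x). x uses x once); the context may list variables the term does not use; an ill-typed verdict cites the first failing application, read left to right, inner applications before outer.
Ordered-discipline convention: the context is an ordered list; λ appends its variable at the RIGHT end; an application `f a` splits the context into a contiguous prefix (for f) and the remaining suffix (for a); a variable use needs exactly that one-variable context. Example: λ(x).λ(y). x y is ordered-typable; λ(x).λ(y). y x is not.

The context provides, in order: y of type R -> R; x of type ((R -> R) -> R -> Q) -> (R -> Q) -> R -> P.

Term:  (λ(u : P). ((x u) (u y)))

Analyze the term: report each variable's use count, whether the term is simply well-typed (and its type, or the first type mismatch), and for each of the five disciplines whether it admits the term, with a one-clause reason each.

usage: y=1; x=1; u [bound]=2
uses in reading order: x, u, u, y
typing: ill-typed: a function awaiting (R -> R) -> R -> Q gets P
ordered: ✗, the type mismatch rejects it
linear: ✗, not simply typable
affine: ✗, fails simple typing
relevant: ✗, a type mismatch blocks all five
unrestricted: ✗, the type mismatch rejects it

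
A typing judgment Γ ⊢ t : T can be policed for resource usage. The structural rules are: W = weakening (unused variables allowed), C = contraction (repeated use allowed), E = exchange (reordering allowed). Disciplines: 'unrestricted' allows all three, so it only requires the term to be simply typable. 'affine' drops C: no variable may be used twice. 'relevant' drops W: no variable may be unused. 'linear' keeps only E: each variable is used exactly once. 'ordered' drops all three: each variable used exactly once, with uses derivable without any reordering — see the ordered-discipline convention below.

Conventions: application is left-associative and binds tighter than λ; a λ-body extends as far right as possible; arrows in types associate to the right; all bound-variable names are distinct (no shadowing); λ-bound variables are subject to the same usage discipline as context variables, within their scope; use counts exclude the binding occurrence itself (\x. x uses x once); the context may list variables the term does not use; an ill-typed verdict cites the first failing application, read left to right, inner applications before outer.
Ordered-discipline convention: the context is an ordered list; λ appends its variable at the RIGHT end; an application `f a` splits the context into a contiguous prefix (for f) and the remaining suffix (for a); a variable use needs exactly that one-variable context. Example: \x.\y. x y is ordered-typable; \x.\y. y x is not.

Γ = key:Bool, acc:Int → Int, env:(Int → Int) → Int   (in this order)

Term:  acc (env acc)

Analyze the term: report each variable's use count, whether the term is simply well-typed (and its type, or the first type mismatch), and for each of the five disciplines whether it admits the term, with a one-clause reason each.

counts: key ×0, acc ×2, env ×1
uses in reading order: acc, env, acc
typing: well-typed at Int
ordered: ✗, repeated use of acc ×2; key left unused
linear: ✗, repeated use of acc ×2; key left unused
affine: ✗, repeated use of acc ×2
relevant: ✗, key left unused
unrestricted: ✓, simply typable at Int; W, C, E all held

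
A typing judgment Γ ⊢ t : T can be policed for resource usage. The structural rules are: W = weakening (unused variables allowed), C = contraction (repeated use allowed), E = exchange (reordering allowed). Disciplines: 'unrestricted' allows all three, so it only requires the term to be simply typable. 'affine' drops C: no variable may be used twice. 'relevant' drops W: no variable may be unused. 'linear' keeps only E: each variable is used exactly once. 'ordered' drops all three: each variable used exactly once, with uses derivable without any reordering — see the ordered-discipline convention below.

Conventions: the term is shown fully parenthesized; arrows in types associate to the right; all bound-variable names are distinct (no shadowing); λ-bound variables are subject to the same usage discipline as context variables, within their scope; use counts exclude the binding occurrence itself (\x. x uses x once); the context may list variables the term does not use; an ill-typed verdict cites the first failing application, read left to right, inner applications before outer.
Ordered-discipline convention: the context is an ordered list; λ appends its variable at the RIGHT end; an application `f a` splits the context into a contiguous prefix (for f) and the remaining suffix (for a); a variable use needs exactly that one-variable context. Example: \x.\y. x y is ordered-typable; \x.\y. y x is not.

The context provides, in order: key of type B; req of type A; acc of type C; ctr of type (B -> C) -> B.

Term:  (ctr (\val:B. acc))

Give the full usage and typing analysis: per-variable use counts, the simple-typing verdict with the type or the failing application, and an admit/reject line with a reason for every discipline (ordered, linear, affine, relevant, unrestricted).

use counts: key=0, req=0, acc=1, ctr=1, val (bound)=0
use order (left to right): ctr, acc
typing: the term checks, with type B
ordered: ✗ — key, req, val left unused
linear: ✗ — key, req, val left unused
affine: ✓ — at most one use each (key, req, acc, ctr, val)
relevant: ✗ — key, req, val left unused
unrestricted: ✓ — type-checks (B) and nothing is barred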